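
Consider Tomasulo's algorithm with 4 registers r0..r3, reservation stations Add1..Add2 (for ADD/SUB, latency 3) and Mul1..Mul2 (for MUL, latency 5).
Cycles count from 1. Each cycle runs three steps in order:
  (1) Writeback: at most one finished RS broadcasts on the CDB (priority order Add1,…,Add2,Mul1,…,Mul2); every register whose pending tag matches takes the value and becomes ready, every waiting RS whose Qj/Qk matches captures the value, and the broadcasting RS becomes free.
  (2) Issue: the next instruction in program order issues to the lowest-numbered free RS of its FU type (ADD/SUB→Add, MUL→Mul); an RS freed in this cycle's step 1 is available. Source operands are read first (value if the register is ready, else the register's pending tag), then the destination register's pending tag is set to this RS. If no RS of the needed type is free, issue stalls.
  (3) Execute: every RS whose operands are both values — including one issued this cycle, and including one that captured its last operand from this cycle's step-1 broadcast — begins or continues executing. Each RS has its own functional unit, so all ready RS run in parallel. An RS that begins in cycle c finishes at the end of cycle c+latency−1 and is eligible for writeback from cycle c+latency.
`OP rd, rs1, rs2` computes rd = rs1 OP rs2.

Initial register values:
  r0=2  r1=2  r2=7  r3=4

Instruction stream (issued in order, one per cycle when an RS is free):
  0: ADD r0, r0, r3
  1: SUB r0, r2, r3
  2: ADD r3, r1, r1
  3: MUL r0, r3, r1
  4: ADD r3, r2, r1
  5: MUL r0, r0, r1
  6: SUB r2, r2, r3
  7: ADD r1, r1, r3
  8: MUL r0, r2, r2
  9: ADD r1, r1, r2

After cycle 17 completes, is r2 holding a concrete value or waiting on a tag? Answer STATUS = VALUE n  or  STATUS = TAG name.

STATUS = VALUE -2

cycle 1: issue ADD r0<-Add1 // r0:Add1,r1:2,r2:7,r3:4
cycle 2: issue SUB r0<-Add2 // r0:Add2,r1:2,r2:7,r3:4
cycle 3: stall // r0:Add2,r1:2,r2:7,r3:4
cycle 4: CDB Add1=6; issue ADD r3<-Add1 // r0:Add2,r1:2,r2:7,r3:Add1
cycle 5: CDB Add2=3; issue MUL r0<-Mul1 // r0:Mul1,r1:2,r2:7,r3:Add1
cycle 6: issue ADD r3<-Add2 // r0:Mul1,r1:2,r2:7,r3:Add2
cycle 7: CDB Add1=4; issue MUL r0<-Mul2 // r0:Mul2,r1:2,r2:7,r3:Add2
cycle 8: issue SUB r2<-Add1 // r0:Mul2,r1:2,r2:Add1,r3:Add2
cycle 9: CDB Add2=9; issue ADD r1<-Add2 // r0:Mul2,r1:Add2,r2:Add1,r3:9
cycle 10: stall // r0:Mul2,r1:Add2,r2:Add1,r3:9
cycle 11: stall // r0:Mul2,r1:Add2,r2:Add1,r3:9
cycle 12: CDB Add1=-2; stall // r0:Mul2,r1:Add2,r2:-2,r3:9
cycle 13: CDB Add2=11; stall // r0:Mul2,r1:11,r2:-2,r3:9
cycle 14: CDB Mul1=8; issue MUL r0<-Mul1 // r0:Mul1,r1:11,r2:-2,r3:9
cycle 15: issue ADD r1<-Add1 // r0:Mul1,r1:Add1,r2:-2,r3:9
cycle 16: - // r0:Mul1,r1:Add1,r2:-2,r3:9
cycle 17: - // r0:Mul1,r1:Add1,r2:-2,r3:9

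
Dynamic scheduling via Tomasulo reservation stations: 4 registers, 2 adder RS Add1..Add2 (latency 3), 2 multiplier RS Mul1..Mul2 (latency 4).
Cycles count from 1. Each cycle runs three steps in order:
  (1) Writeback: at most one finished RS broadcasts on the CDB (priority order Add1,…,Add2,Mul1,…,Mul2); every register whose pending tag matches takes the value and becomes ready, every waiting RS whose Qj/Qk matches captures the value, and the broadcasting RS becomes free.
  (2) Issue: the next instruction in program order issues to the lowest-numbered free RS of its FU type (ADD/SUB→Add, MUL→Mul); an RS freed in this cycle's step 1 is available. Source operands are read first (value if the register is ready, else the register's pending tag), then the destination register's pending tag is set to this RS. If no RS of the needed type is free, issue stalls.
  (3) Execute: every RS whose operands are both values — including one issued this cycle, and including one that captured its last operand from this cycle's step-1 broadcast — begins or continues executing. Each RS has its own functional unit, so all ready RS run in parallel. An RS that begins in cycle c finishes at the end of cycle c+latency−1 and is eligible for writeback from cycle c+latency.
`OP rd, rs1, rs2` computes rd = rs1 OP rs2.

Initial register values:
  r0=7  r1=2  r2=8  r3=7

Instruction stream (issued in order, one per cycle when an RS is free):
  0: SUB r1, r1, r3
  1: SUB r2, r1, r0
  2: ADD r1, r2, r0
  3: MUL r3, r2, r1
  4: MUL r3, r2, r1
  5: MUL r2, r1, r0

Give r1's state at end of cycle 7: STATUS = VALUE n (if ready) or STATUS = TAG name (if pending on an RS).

c1: issue SUB r1<-Add1 | r0:7,r1:Add1,r2:8,r3:7
c2: issue SUB r2<-Add2 | r0:7,r1:Add1,r2:Add2,r3:7
c3: stall | r0:7,r1:Add1,r2:Add2,r3:7
c4: CDB Add1=-5; issue ADD r1<-Add1 | r0:7,r1:Add1,r2:Add2,r3:7
c5: issue MUL r3<-Mul1 | r0:7,r1:Add1,r2:Add2,r3:Mul1
c6: issue MUL r3<-Mul2 | r0:7,r1:Add1,r2:Add2,r3:Mul2
c7: CDB Add2=-12; stall | r0:7,r1:Add1,r2:-12,r3:Mul2

STATUS = TAG Add1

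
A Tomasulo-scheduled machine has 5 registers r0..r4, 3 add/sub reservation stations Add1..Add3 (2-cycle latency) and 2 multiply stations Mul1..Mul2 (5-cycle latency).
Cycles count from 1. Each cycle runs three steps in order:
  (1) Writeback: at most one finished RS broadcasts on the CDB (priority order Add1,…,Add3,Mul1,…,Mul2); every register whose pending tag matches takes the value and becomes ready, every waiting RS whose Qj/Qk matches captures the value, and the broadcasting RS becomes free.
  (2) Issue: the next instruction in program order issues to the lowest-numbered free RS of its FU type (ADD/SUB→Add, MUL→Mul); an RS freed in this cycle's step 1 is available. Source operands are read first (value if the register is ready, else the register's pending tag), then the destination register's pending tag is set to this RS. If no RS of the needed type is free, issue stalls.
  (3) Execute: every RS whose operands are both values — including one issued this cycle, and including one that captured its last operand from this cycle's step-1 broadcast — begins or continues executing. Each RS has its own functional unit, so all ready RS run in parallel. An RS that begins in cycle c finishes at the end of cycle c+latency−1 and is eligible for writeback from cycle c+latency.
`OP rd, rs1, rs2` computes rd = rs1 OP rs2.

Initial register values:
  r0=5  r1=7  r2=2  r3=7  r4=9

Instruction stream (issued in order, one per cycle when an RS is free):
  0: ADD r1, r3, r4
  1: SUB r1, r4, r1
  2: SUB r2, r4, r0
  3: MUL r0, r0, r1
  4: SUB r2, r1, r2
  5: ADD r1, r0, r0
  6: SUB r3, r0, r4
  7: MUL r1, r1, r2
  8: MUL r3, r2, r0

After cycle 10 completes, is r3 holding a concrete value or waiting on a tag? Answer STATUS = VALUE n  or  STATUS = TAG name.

c1: issue ADD r1<-Add1 | r0:5,r1:Add1,r2:2,r3:7,r4:9
c2: issue SUB r1<-Add2 | r0:5,r1:Add2,r2:2,r3:7,r4:9
c3: CDB Add1=16; issue SUB r2<-Add1 | r0:5,r1:Add2,r2:Add1,r3:7,r4:9
c4: issue MUL r0<-Mul1 | r0:Mul1,r1:Add2,r2:Add1,r3:7,r4:9
c5: CDB Add1=4; issue SUB r2<-Add1 | r0:Mul1,r1:Add2,r2:Add1,r3:7,r4:9
c6: CDB Add2=-7; issue ADD r1<-Add2 | r0:Mul1,r1:Add2,r2:Add1,r3:7,r4:9
c7: issue SUB r3<-Add3 | r0:Mul1,r1:Add2,r2:Add1,r3:Add3,r4:9
c8: CDB Add1=-11; issue MUL r1<-Mul2 | r0:Mul1,r1:Mul2,r2:-11,r3:Add3,r4:9
c9: stall | r0:Mul1,r1:Mul2,r2:-11,r3:Add3,r4:9
c10: stall | r0:Mul1,r1:Mul2,r2:-11,r3:Add3,r4:9

STATUS = TAG Add3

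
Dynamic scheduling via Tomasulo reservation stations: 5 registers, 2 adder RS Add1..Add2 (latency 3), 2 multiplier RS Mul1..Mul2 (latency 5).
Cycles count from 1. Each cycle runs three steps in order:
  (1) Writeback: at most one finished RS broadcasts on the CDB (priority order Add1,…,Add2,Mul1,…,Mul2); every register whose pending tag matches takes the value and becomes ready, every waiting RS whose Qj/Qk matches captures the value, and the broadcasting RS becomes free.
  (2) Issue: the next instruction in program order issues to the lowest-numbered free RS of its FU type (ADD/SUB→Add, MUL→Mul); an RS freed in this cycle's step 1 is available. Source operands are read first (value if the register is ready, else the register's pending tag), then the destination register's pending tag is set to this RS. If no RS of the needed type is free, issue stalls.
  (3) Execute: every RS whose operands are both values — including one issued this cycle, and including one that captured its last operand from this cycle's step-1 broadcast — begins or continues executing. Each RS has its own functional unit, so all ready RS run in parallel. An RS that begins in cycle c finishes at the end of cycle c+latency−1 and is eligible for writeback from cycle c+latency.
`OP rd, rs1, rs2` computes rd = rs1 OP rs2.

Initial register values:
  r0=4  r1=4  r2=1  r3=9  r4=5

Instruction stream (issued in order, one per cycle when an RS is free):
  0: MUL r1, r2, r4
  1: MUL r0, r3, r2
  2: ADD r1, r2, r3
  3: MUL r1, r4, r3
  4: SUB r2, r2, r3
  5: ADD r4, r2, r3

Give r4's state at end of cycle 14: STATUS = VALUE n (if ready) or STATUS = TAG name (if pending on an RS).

STATUS = VALUE 1

cycle 1: issue MUL r1<-Mul1 // r0:4,r1:Mul1,r2:1,r3:9,r4:5
cycle 2: issue MUL r0<-Mul2 // r0:Mul2,r1:Mul1,r2:1,r3:9,r4:5
cycle 3: issue ADD r1<-Add1 // r0:Mul2,r1:Add1,r2:1,r3:9,r4:5
cycle 4: stall // r0:Mul2,r1:Add1,r2:1,r3:9,r4:5
cycle 5: stall // r0:Mul2,r1:Add1,r2:1,r3:9,r4:5
cycle 6: CDB Add1=10; stall // r0:Mul2,r1:10,r2:1,r3:9,r4:5
cycle 7: CDB Mul1=5; issue MUL r1<-Mul1 // r0:Mul2,r1:Mul1,r2:1,r3:9,r4:5
cycle 8: CDB Mul2=9; issue SUB r2<-Add1 // r0:9,r1:Mul1,r2:Add1,r3:9,r4:5
cycle 9: issue ADD r4<-Add2 // r0:9,r1:Mul1,r2:Add1,r3:9,r4:Add2
cycle 10: - // r0:9,r1:Mul1,r2:Add1,r3:9,r4:Add2
cycle 11: CDB Add1=-8 // r0:9,r1:Mul1,r2:-8,r3:9,r4:Add2
cycle 12: CDB Mul1=45 // r0:9,r1:45,r2:-8,r3:9,r4:Add2
cycle 13: - // r0:9,r1:45,r2:-8,r3:9,r4:Add2
cycle 14: CDB Add2=1 // r0:9,r1:45,r2:-8,r3:9,r4:1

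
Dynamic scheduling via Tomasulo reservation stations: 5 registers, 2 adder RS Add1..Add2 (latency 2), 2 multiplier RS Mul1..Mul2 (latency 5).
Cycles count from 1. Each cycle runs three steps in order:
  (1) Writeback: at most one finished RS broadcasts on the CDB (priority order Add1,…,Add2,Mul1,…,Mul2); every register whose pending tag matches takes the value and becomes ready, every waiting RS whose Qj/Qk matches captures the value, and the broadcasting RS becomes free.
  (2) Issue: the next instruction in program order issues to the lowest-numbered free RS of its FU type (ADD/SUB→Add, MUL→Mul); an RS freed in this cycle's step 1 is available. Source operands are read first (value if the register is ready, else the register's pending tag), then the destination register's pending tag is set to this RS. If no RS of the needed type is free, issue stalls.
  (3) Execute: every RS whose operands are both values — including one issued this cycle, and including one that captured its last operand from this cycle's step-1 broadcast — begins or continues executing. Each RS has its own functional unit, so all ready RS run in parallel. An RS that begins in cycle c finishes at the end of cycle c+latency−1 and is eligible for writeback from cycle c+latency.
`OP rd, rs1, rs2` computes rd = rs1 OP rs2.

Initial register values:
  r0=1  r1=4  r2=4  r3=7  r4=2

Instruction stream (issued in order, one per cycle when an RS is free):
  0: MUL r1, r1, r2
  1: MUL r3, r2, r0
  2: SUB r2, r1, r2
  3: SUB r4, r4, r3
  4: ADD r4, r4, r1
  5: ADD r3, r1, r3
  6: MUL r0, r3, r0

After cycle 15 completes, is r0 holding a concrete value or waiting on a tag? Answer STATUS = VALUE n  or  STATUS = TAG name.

c1: issue MUL r1<-Mul1 | r0:1,r1:Mul1,r2:4,r3:7,r4:2
c2: issue MUL r3<-Mul2 | r0:1,r1:Mul1,r2:4,r3:Mul2,r4:2
c3: issue SUB r2<-Add1 | r0:1,r1:Mul1,r2:Add1,r3:Mul2,r4:2
c4: issue SUB r4<-Add2 | r0:1,r1:Mul1,r2:Add1,r3:Mul2,r4:Add2
c5: stall | r0:1,r1:Mul1,r2:Add1,r3:Mul2,r4:Add2
c6: CDB Mul1=16; stall | r0:1,r1:16,r2:Add1,r3:Mul2,r4:Add2
c7: CDB Mul2=4; stall | r0:1,r1:16,r2:Add1,r3:4,r4:Add2
c8: CDB Add1=12; issue ADD r4<-Add1 | r0:1,r1:16,r2:12,r3:4,r4:Add1
c9: CDB Add2=-2; issue ADD r3<-Add2 | r0:1,r1:16,r2:12,r3:Add2,r4:Add1
c10: issue MUL r0<-Mul1 | r0:Mul1,r1:16,r2:12,r3:Add2,r4:Add1
c11: CDB Add1=14 | r0:Mul1,r1:16,r2:12,r3:Add2,r4:14
c12: CDB Add2=20 | r0:Mul1,r1:16,r2:12,r3:20,r4:14
c13: - | r0:Mul1,r1:16,r2:12,r3:20,r4:14
c14: - | r0:Mul1,r1:16,r2:12,r3:20,r4:14
c15: - | r0:Mul1,r1:16,r2:12,r3:20,r4:14

STATUS = TAG Mul1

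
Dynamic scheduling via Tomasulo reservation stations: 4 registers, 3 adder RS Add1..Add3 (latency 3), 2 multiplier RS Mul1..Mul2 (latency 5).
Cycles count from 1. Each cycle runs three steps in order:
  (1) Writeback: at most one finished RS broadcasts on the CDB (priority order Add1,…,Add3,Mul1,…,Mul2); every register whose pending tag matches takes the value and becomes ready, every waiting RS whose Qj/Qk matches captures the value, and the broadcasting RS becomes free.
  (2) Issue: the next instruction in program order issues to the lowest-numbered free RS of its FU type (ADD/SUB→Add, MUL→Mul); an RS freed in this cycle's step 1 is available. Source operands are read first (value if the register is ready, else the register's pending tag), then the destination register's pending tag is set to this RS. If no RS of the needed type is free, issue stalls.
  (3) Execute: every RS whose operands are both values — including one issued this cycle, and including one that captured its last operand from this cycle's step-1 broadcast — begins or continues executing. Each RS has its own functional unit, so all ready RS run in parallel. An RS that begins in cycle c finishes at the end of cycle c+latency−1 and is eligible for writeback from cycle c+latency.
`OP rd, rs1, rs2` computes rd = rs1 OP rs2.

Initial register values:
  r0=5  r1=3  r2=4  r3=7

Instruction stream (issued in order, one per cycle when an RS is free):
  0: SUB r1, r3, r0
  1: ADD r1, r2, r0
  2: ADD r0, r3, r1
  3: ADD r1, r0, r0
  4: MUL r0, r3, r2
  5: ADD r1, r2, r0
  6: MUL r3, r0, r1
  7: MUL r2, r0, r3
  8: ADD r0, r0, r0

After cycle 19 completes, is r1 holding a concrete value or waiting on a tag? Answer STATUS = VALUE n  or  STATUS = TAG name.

STATUS = VALUE 32

  c1: issue SUB r1<-Add1  regs: r0:5,r1:Add1,r2:4,r3:7
  c2: issue ADD r1<-Add2  regs: r0:5,r1:Add2,r2:4,r3:7
  c3: issue ADD r0<-Add3  regs: r0:Add3,r1:Add2,r2:4,r3:7
  c4: CDB Add1=2; issue ADD r1<-Add1  regs: r0:Add3,r1:Add1,r2:4,r3:7
  c5: CDB Add2=9; issue MUL r0<-Mul1  regs: r0:Mul1,r1:Add1,r2:4,r3:7
  c6: issue ADD r1<-Add2  regs: r0:Mul1,r1:Add2,r2:4,r3:7
  c7: issue MUL r3<-Mul2  regs: r0:Mul1,r1:Add2,r2:4,r3:Mul2
  c8: CDB Add3=16; stall  regs: r0:Mul1,r1:Add2,r2:4,r3:Mul2
  c9: stall  regs: r0:Mul1,r1:Add2,r2:4,r3:Mul2
  c10: CDB Mul1=28; issue MUL r2<-Mul1  regs: r0:28,r1:Add2,r2:Mul1,r3:Mul2
  c11: CDB Add1=32; issue ADD r0<-Add1  regs: r0:Add1,r1:Add2,r2:Mul1,r3:Mul2
  c12: -  regs: r0:Add1,r1:Add2,r2:Mul1,r3:Mul2
  c13: CDB Add2=32  regs: r0:Add1,r1:32,r2:Mul1,r3:Mul2
  c14: CDB Add1=56  regs: r0:56,r1:32,r2:Mul1,r3:Mul2
  c15: -  regs: r0:56,r1:32,r2:Mul1,r3:Mul2
  c16: -  regs: r0:56,r1:32,r2:Mul1,r3:Mul2
  c17: -  regs: r0:56,r1:32,r2:Mul1,r3:Mul2
  c18: CDB Mul2=896  regs: r0:56,r1:32,r2:Mul1,r3:896
  c19: -  regs: r0:56,r1:32,r2:Mul1,r3:896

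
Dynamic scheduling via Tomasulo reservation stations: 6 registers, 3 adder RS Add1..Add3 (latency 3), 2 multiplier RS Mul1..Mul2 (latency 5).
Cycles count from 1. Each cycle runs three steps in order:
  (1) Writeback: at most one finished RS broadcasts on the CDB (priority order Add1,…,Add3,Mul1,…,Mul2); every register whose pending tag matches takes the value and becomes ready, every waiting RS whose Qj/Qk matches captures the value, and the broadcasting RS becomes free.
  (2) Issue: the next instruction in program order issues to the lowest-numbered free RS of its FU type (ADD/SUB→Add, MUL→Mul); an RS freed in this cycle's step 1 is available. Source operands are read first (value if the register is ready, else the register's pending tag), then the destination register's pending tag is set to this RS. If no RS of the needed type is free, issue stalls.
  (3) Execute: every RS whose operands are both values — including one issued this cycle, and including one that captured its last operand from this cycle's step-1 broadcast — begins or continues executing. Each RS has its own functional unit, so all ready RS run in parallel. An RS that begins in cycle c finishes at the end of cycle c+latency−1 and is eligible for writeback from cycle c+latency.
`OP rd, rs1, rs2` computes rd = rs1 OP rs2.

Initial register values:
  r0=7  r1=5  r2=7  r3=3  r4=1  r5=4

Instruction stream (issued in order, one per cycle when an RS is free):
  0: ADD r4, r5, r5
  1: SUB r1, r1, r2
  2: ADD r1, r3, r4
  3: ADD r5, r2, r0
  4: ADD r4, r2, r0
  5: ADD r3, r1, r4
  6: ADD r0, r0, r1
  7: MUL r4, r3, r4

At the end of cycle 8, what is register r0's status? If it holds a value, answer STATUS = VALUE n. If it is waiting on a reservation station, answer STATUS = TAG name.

STATUS = TAG Add2

c1: issue ADD r4<-Add1 | r0:7,r1:5,r2:7,r3:3,r4:Add1,r5:4
c2: issue SUB r1<-Add2 | r0:7,r1:Add2,r2:7,r3:3,r4:Add1,r5:4
c3: issue ADD r1<-Add3 | r0:7,r1:Add3,r2:7,r3:3,r4:Add1,r5:4
c4: CDB Add1=8; issue ADD r5<-Add1 | r0:7,r1:Add3,r2:7,r3:3,r4:8,r5:Add1
c5: CDB Add2=-2; issue ADD r4<-Add2 | r0:7,r1:Add3,r2:7,r3:3,r4:Add2,r5:Add1
c6: stall | r0:7,r1:Add3,r2:7,r3:3,r4:Add2,r5:Add1
c7: CDB Add1=14; issue ADD r3<-Add1 | r0:7,r1:Add3,r2:7,r3:Add1,r4:Add2,r5:14
c8: CDB Add2=14; issue ADD r0<-Add2 | r0:Add2,r1:Add3,r2:7,r3:Add1,r4:14,r5:14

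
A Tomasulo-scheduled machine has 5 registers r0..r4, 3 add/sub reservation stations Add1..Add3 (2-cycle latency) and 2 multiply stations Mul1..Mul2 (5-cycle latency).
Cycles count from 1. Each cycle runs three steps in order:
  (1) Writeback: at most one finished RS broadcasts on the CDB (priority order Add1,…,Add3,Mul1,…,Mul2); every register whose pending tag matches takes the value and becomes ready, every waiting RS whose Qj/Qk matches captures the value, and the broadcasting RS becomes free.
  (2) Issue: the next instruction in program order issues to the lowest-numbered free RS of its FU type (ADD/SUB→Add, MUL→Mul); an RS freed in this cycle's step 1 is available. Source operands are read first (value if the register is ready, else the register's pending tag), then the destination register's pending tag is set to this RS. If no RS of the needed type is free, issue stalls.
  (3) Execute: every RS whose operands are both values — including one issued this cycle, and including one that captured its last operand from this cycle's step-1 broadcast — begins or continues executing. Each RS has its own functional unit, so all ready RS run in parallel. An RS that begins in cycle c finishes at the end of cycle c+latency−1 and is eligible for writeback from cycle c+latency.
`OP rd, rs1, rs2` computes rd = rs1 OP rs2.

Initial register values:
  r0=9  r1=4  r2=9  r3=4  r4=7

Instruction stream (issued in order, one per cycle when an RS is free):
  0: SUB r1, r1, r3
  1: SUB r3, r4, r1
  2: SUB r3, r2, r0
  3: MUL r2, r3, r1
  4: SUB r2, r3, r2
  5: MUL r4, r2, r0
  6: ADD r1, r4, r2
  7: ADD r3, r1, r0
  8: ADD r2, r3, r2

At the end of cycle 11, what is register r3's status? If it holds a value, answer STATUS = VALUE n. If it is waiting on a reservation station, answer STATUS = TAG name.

c1: issue SUB r1<-Add1 | r0:9,r1:Add1,r2:9,r3:4,r4:7
c2: issue SUB r3<-Add2 | r0:9,r1:Add1,r2:9,r3:Add2,r4:7
c3: CDB Add1=0; issue SUB r3<-Add1 | r0:9,r1:0,r2:9,r3:Add1,r4:7
c4: issue MUL r2<-Mul1 | r0:9,r1:0,r2:Mul1,r3:Add1,r4:7
c5: CDB Add1=0; issue SUB r2<-Add1 | r0:9,r1:0,r2:Add1,r3:0,r4:7
c6: CDB Add2=7; issue MUL r4<-Mul2 | r0:9,r1:0,r2:Add1,r3:0,r4:Mul2
c7: issue ADD r1<-Add2 | r0:9,r1:Add2,r2:Add1,r3:0,r4:Mul2
c8: issue ADD r3<-Add3 | r0:9,r1:Add2,r2:Add1,r3:Add3,r4:Mul2
c9: stall | r0:9,r1:Add2,r2:Add1,r3:Add3,r4:Mul2
c10: CDB Mul1=0; stall | r0:9,r1:Add2,r2:Add1,r3:Add3,r4:Mul2
c11: stall | r0:9,r1:Add2,r2:Add1,r3:Add3,r4:Mul2

STATUS = TAG Add3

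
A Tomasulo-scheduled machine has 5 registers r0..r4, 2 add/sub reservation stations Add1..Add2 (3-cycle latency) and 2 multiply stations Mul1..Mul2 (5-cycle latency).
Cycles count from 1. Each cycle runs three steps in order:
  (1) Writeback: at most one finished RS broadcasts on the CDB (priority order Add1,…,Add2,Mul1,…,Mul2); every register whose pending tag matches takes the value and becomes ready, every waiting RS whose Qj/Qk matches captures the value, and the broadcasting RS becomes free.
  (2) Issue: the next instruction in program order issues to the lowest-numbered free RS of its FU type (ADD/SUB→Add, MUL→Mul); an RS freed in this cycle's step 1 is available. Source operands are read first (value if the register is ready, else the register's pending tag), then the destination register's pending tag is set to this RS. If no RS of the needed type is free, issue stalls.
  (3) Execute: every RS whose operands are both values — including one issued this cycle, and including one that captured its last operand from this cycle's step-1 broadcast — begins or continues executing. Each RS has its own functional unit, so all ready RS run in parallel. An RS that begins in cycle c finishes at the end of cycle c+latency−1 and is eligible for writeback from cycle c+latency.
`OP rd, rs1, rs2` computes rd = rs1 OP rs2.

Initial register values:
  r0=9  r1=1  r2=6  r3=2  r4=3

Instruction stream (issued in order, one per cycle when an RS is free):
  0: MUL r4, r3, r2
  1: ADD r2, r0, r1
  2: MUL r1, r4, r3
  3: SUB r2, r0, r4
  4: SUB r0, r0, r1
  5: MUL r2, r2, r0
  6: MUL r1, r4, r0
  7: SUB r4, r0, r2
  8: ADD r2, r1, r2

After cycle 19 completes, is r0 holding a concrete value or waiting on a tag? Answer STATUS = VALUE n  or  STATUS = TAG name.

cycle 1: issue MUL r4<-Mul1 // r0:9,r1:1,r2:6,r3:2,r4:Mul1
cycle 2: issue ADD r2<-Add1 // r0:9,r1:1,r2:Add1,r3:2,r4:Mul1
cycle 3: issue MUL r1<-Mul2 // r0:9,r1:Mul2,r2:Add1,r3:2,r4:Mul1
cycle 4: issue SUB r2<-Add2 // r0:9,r1:Mul2,r2:Add2,r3:2,r4:Mul1
cycle 5: CDB Add1=10; issue SUB r0<-Add1 // r0:Add1,r1:Mul2,r2:Add2,r3:2,r4:Mul1
cycle 6: CDB Mul1=12; issue MUL r2<-Mul1 // r0:Add1,r1:Mul2,r2:Mul1,r3:2,r4:12
cycle 7: stall // r0:Add1,r1:Mul2,r2:Mul1,r3:2,r4:12
cycle 8: stall // r0:Add1,r1:Mul2,r2:Mul1,r3:2,r4:12
cycle 9: CDB Add2=-3; stall // r0:Add1,r1:Mul2,r2:Mul1,r3:2,r4:12
cycle 10: stall // r0:Add1,r1:Mul2,r2:Mul1,r3:2,r4:12
cycle 11: CDB Mul2=24; issue MUL r1<-Mul2 // r0:Add1,r1:Mul2,r2:Mul1,r3:2,r4:12
cycle 12: issue SUB r4<-Add2 // r0:Add1,r1:Mul2,r2:Mul1,r3:2,r4:Add2
cycle 13: stall // r0:Add1,r1:Mul2,r2:Mul1,r3:2,r4:Add2
cycle 14: CDB Add1=-15; issue ADD r2<-Add1 // r0:-15,r1:Mul2,r2:Add1,r3:2,r4:Add2
cycle 15: - // r0:-15,r1:Mul2,r2:Add1,r3:2,r4:Add2
cycle 16: - // r0:-15,r1:Mul2,r2:Add1,r3:2,r4:Add2
cycle 17: - // r0:-15,r1:Mul2,r2:Add1,r3:2,r4:Add2
cycle 18: - // r0:-15,r1:Mul2,r2:Add1,r3:2,r4:Add2
cycle 19: CDB Mul1=45 // r0:-15,r1:Mul2,r2:Add1,r3:2,r4:Add2

STATUS = VALUE -15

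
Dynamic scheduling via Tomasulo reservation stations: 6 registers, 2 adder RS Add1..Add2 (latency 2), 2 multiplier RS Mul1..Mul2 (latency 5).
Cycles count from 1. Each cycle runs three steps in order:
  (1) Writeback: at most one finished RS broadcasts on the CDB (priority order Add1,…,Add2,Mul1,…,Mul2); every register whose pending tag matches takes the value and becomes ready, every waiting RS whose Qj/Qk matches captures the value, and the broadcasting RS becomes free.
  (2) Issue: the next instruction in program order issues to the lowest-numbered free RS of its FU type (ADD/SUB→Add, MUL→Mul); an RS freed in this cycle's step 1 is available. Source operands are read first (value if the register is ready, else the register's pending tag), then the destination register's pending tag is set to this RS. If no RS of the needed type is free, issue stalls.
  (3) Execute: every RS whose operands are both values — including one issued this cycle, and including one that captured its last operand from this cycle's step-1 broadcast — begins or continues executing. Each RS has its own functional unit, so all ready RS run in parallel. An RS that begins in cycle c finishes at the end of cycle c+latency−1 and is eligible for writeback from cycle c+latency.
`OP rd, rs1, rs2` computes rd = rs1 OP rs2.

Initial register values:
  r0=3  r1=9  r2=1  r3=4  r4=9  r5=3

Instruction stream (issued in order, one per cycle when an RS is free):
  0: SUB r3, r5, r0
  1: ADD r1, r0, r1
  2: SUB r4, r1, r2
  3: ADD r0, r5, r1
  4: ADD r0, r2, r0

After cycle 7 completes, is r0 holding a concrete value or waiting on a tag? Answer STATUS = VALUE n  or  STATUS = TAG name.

STATUS = TAG Add1

  c1: issue SUB r3<-Add1  regs: r0:3,r1:9,r2:1,r3:Add1,r4:9,r5:3
  c2: issue ADD r1<-Add2  regs: r0:3,r1:Add2,r2:1,r3:Add1,r4:9,r5:3
  c3: CDB Add1=0; issue SUB r4<-Add1  regs: r0:3,r1:Add2,r2:1,r3:0,r4:Add1,r5:3
  c4: CDB Add2=12; issue ADD r0<-Add2  regs: r0:Add2,r1:12,r2:1,r3:0,r4:Add1,r5:3
  c5: stall  regs: r0:Add2,r1:12,r2:1,r3:0,r4:Add1,r5:3
  c6: CDB Add1=11; issue ADD r0<-Add1  regs: r0:Add1,r1:12,r2:1,r3:0,r4:11,r5:3
  c7: CDB Add2=15  regs: r0:Add1,r1:12,r2:1,r3:0,r4:11,r5:3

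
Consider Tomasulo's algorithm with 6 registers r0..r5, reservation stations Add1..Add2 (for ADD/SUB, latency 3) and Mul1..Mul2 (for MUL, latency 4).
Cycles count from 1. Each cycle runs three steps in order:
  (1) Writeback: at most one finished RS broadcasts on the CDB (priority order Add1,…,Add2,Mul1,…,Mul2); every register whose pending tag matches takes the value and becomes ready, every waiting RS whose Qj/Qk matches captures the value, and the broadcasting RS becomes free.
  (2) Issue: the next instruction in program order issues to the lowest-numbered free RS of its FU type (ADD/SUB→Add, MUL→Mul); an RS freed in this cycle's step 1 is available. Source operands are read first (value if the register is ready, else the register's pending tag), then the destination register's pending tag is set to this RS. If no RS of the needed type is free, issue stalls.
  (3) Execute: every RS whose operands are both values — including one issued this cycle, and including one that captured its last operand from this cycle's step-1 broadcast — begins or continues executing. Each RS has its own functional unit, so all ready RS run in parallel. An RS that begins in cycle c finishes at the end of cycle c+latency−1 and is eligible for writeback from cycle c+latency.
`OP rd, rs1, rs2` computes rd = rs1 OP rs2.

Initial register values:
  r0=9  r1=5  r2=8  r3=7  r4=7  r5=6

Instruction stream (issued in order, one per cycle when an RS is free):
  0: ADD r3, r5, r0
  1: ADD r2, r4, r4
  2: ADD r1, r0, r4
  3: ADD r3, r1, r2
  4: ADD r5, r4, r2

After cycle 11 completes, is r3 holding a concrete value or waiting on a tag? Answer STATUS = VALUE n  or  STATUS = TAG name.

STATUS = VALUE 30

cycle 1: issue ADD r3<-Add1 // r0:9,r1:5,r2:8,r3:Add1,r4:7,r5:6
cycle 2: issue ADD r2<-Add2 // r0:9,r1:5,r2:Add2,r3:Add1,r4:7,r5:6
cycle 3: stall // r0:9,r1:5,r2:Add2,r3:Add1,r4:7,r5:6
cycle 4: CDB Add1=15; issue ADD r1<-Add1 // r0:9,r1:Add1,r2:Add2,r3:15,r4:7,r5:6
cycle 5: CDB Add2=14; issue ADD r3<-Add2 // r0:9,r1:Add1,r2:14,r3:Add2,r4:7,r5:6
cycle 6: stall // r0:9,r1:Add1,r2:14,r3:Add2,r4:7,r5:6
cycle 7: CDB Add1=16; issue ADD r5<-Add1 // r0:9,r1:16,r2:14,r3:Add2,r4:7,r5:Add1
cycle 8: - // r0:9,r1:16,r2:14,r3:Add2,r4:7,r5:Add1
cycle 9: - // r0:9,r1:16,r2:14,r3:Add2,r4:7,r5:Add1
cycle 10: CDB Add1=21 // r0:9,r1:16,r2:14,r3:Add2,r4:7,r5:21
cycle 11: CDB Add2=30 // r0:9,r1:16,r2:14,r3:30,r4:7,r5:21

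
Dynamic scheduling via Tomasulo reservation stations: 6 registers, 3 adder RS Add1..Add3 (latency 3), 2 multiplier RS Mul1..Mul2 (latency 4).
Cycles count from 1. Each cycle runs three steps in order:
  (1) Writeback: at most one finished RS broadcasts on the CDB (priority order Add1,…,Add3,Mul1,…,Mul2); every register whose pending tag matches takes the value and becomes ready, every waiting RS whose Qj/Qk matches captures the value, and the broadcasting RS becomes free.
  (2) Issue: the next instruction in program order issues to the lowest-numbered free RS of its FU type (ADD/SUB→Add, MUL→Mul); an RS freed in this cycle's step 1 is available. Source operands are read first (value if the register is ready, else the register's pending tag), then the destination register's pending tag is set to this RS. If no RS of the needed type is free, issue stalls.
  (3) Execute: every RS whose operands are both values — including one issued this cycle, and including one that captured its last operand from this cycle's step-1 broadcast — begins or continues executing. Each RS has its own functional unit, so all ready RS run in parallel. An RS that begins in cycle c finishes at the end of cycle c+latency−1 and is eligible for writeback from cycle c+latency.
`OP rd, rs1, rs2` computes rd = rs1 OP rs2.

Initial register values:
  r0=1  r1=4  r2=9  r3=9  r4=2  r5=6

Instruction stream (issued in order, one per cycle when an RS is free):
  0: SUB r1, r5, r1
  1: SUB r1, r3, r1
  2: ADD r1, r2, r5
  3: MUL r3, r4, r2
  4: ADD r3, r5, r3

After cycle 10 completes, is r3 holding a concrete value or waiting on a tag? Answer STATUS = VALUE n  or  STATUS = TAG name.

STATUS = TAG Add1

  c1: issue SUB r1<-Add1  regs: r0:1,r1:Add1,r2:9,r3:9,r4:2,r5:6
  c2: issue SUB r1<-Add2  regs: r0:1,r1:Add2,r2:9,r3:9,r4:2,r5:6
  c3: issue ADD r1<-Add3  regs: r0:1,r1:Add3,r2:9,r3:9,r4:2,r5:6
  c4: CDB Add1=2; issue MUL r3<-Mul1  regs: r0:1,r1:Add3,r2:9,r3:Mul1,r4:2,r5:6
  c5: issue ADD r3<-Add1  regs: r0:1,r1:Add3,r2:9,r3:Add1,r4:2,r5:6
  c6: CDB Add3=15  regs: r0:1,r1:15,r2:9,r3:Add1,r4:2,r5:6
  c7: CDB Add2=7  regs: r0:1,r1:15,r2:9,r3:Add1,r4:2,r5:6
  c8: CDB Mul1=18  regs: r0:1,r1:15,r2:9,r3:Add1,r4:2,r5:6
  c9: -  regs: r0:1,r1:15,r2:9,r3:Add1,r4:2,r5:6
  c10: -  regs: r0:1,r1:15,r2:9,r3:Add1,r4:2,r5:6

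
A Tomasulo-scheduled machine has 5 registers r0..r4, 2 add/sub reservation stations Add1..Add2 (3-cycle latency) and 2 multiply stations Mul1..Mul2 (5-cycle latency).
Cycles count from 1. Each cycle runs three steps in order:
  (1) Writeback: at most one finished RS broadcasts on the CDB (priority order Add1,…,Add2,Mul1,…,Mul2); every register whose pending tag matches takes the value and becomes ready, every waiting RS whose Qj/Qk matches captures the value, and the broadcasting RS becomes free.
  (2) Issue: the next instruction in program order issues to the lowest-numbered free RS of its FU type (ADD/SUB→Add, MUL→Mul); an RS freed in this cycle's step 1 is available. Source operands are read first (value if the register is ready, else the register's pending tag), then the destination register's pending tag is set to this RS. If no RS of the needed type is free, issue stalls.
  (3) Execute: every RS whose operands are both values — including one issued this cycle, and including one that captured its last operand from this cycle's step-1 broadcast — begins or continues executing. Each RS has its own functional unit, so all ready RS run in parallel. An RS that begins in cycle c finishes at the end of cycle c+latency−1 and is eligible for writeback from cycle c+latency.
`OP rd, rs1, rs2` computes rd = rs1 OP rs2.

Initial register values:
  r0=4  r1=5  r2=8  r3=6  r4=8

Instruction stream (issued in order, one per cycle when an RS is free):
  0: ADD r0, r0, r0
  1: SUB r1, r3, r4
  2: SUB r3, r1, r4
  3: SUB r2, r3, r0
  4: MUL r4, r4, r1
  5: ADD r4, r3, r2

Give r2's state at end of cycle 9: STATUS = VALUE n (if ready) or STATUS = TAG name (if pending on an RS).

STATUS = TAG Add2

cycle 1: issue ADD r0<-Add1 // r0:Add1,r1:5,r2:8,r3:6,r4:8
cycle 2: issue SUB r1<-Add2 // r0:Add1,r1:Add2,r2:8,r3:6,r4:8
cycle 3: stall // r0:Add1,r1:Add2,r2:8,r3:6,r4:8
cycle 4: CDB Add1=8; issue SUB r3<-Add1 // r0:8,r1:Add2,r2:8,r3:Add1,r4:8
cycle 5: CDB Add2=-2; issue SUB r2<-Add2 // r0:8,r1:-2,r2:Add2,r3:Add1,r4:8
cycle 6: issue MUL r4<-Mul1 // r0:8,r1:-2,r2:Add2,r3:Add1,r4:Mul1
cycle 7: stall // r0:8,r1:-2,r2:Add2,r3:Add1,r4:Mul1
cycle 8: CDB Add1=-10; issue ADD r4<-Add1 // r0:8,r1:-2,r2:Add2,r3:-10,r4:Add1
cycle 9: - // r0:8,r1:-2,r2:Add2,r3:-10,r4:Add1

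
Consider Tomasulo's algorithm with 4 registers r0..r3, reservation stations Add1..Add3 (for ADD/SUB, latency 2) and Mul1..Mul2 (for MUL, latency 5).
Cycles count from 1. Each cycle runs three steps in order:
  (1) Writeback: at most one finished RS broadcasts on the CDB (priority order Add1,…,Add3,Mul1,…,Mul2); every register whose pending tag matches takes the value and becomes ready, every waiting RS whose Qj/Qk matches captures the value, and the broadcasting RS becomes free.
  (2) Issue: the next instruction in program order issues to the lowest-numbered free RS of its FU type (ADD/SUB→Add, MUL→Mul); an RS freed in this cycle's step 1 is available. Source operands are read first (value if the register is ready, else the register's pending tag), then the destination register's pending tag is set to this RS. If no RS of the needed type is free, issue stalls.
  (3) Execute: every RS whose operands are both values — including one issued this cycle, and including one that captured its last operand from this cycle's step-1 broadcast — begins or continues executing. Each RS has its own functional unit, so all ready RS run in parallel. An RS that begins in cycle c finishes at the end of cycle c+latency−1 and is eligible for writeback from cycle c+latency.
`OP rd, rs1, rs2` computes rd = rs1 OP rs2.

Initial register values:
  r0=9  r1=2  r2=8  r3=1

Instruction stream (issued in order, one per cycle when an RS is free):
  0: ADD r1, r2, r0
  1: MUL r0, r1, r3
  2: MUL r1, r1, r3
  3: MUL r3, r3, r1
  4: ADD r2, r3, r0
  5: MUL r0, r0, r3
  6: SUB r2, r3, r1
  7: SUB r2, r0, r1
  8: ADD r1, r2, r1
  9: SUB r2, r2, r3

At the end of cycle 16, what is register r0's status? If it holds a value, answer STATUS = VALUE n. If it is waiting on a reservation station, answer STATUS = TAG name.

cycle 1: issue ADD r1<-Add1 // r0:9,r1:Add1,r2:8,r3:1
cycle 2: issue MUL r0<-Mul1 // r0:Mul1,r1:Add1,r2:8,r3:1
cycle 3: CDB Add1=17; issue MUL r1<-Mul2 // r0:Mul1,r1:Mul2,r2:8,r3:1
cycle 4: stall // r0:Mul1,r1:Mul2,r2:8,r3:1
cycle 5: stall // r0:Mul1,r1:Mul2,r2:8,r3:1
cycle 6: stall // r0:Mul1,r1:Mul2,r2:8,r3:1
cycle 7: stall // r0:Mul1,r1:Mul2,r2:8,r3:1
cycle 8: CDB Mul1=17; issue MUL r3<-Mul1 // r0:17,r1:Mul2,r2:8,r3:Mul1
cycle 9: CDB Mul2=17; issue ADD r2<-Add1 // r0:17,r1:17,r2:Add1,r3:Mul1
cycle 10: issue MUL r0<-Mul2 // r0:Mul2,r1:17,r2:Add1,r3:Mul1
cycle 11: issue SUB r2<-Add2 // r0:Mul2,r1:17,r2:Add2,r3:Mul1
cycle 12: issue SUB r2<-Add3 // r0:Mul2,r1:17,r2:Add3,r3:Mul1
cycle 13: stall // r0:Mul2,r1:17,r2:Add3,r3:Mul1
cycle 14: CDB Mul1=17; stall // r0:Mul2,r1:17,r2:Add3,r3:17
cycle 15: stall // r0:Mul2,r1:17,r2:Add3,r3:17
cycle 16: CDB Add1=34; issue ADD r1<-Add1 // r0:Mul2,r1:Add1,r2:Add3,r3:17

STATUS = TAG Mul2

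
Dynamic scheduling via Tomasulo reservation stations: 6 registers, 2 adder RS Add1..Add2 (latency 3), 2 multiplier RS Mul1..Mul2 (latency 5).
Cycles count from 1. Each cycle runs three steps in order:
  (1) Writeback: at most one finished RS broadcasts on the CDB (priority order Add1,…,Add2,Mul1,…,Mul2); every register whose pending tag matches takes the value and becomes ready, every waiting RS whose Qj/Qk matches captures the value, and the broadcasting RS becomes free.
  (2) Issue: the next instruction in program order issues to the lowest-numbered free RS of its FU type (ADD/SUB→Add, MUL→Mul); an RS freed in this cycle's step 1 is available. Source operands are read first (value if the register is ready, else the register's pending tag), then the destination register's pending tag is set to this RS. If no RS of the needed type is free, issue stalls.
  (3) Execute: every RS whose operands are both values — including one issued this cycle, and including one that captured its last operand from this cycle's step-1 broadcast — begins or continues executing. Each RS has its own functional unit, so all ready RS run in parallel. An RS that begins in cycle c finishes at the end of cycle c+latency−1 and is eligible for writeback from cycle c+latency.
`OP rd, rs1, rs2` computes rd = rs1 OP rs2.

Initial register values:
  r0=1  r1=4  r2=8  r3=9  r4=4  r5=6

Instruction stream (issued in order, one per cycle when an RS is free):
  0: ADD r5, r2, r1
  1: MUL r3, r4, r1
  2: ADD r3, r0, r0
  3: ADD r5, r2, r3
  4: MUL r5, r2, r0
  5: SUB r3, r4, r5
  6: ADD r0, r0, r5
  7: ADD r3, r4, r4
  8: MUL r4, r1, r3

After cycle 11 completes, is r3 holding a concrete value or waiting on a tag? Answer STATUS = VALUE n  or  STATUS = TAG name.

  c1: issue ADD r5<-Add1  regs: r0:1,r1:4,r2:8,r3:9,r4:4,r5:Add1
  c2: issue MUL r3<-Mul1  regs: r0:1,r1:4,r2:8,r3:Mul1,r4:4,r5:Add1
  c3: issue ADD r3<-Add2  regs: r0:1,r1:4,r2:8,r3:Add2,r4:4,r5:Add1
  c4: CDB Add1=12; issue ADD r5<-Add1  regs: r0:1,r1:4,r2:8,r3:Add2,r4:4,r5:Add1
  c5: issue MUL r5<-Mul2  regs: r0:1,r1:4,r2:8,r3:Add2,r4:4,r5:Mul2
  c6: CDB Add2=2; issue SUB r3<-Add2  regs: r0:1,r1:4,r2:8,r3:Add2,r4:4,r5:Mul2
  c7: CDB Mul1=16; stall  regs: r0:1,r1:4,r2:8,r3:Add2,r4:4,r5:Mul2
  c8: stall  regs: r0:1,r1:4,r2:8,r3:Add2,r4:4,r5:Mul2
  c9: CDB Add1=10; issue ADD r0<-Add1  regs: r0:Add1,r1:4,r2:8,r3:Add2,r4:4,r5:Mul2
  c10: CDB Mul2=8; stall  regs: r0:Add1,r1:4,r2:8,r3:Add2,r4:4,r5:8
  c11: stall  regs: r0:Add1,r1:4,r2:8,r3:Add2,r4:4,r5:8

STATUS = TAG Add2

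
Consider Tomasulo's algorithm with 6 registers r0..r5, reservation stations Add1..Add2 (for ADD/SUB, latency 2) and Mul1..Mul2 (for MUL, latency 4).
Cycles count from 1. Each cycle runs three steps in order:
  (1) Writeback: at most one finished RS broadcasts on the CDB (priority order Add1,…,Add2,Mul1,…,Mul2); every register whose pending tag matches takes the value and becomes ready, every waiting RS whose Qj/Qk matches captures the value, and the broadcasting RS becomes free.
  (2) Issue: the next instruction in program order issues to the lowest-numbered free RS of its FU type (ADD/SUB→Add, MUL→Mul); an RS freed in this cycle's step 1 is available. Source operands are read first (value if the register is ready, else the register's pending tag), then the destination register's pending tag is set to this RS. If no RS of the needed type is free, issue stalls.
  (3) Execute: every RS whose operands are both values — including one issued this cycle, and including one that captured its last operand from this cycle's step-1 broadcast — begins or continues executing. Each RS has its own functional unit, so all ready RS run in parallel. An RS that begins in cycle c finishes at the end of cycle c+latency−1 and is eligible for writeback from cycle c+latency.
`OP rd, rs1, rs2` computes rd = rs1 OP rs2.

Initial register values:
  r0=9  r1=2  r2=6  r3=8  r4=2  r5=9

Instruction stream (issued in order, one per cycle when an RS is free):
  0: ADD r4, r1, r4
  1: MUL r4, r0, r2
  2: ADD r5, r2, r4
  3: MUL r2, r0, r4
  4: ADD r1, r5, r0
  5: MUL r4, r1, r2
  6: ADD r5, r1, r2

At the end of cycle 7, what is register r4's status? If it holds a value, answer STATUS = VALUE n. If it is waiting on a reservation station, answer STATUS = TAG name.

  c1: issue ADD r4<-Add1  regs: r0:9,r1:2,r2:6,r3:8,r4:Add1,r5:9
  c2: issue MUL r4<-Mul1  regs: r0:9,r1:2,r2:6,r3:8,r4:Mul1,r5:9
  c3: CDB Add1=4; issue ADD r5<-Add1  regs: r0:9,r1:2,r2:6,r3:8,r4:Mul1,r5:Add1
  c4: issue MUL r2<-Mul2  regs: r0:9,r1:2,r2:Mul2,r3:8,r4:Mul1,r5:Add1
  c5: issue ADD r1<-Add2  regs: r0:9,r1:Add2,r2:Mul2,r3:8,r4:Mul1,r5:Add1
  c6: CDB Mul1=54; issue MUL r4<-Mul1  regs: r0:9,r1:Add2,r2:Mul2,r3:8,r4:Mul1,r5:Add1
  c7: stall  regs: r0:9,r1:Add2,r2:Mul2,r3:8,r4:Mul1,r5:Add1

STATUS = TAG Mul1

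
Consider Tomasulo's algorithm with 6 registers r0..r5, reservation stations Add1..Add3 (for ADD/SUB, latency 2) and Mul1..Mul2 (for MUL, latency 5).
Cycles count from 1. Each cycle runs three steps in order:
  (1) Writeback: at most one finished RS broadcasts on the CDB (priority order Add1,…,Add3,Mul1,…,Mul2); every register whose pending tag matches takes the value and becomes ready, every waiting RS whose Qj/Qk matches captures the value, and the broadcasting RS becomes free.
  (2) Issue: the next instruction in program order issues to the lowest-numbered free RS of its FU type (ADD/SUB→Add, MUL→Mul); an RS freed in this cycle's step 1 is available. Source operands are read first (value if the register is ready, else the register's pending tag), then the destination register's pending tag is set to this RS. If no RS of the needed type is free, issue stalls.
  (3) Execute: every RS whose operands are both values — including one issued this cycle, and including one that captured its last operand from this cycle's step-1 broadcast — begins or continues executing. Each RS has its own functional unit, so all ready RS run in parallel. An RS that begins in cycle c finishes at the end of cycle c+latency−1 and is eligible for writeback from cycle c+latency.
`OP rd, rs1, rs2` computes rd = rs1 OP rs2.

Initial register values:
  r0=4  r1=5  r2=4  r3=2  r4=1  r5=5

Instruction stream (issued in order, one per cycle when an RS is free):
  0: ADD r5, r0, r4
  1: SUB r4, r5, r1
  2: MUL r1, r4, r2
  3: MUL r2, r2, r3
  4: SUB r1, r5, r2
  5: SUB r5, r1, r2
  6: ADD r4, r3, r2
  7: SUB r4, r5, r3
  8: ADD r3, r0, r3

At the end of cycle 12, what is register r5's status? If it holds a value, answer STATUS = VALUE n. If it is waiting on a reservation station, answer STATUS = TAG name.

cycle 1: issue ADD r5<-Add1 // r0:4,r1:5,r2:4,r3:2,r4:1,r5:Add1
cycle 2: issue SUB r4<-Add2 // r0:4,r1:5,r2:4,r3:2,r4:Add2,r5:Add1
cycle 3: CDB Add1=5; issue MUL r1<-Mul1 // r0:4,r1:Mul1,r2:4,r3:2,r4:Add2,r5:5
cycle 4: issue MUL r2<-Mul2 // r0:4,r1:Mul1,r2:Mul2,r3:2,r4:Add2,r5:5
cycle 5: CDB Add2=0; issue SUB r1<-Add1 // r0:4,r1:Add1,r2:Mul2,r3:2,r4:0,r5:5
cycle 6: issue SUB r5<-Add2 // r0:4,r1:Add1,r2:Mul2,r3:2,r4:0,r5:Add2
cycle 7: issue ADD r4<-Add3 // r0:4,r1:Add1,r2:Mul2,r3:2,r4:Add3,r5:Add2
cycle 8: stall // r0:4,r1:Add1,r2:Mul2,r3:2,r4:Add3,r5:Add2
cycle 9: CDB Mul2=8; stall // r0:4,r1:Add1,r2:8,r3:2,r4:Add3,r5:Add2
cycle 10: CDB Mul1=0; stall // r0:4,r1:Add1,r2:8,r3:2,r4:Add3,r5:Add2
cycle 11: CDB Add1=-3; issue SUB r4<-Add1 // r0:4,r1:-3,r2:8,r3:2,r4:Add1,r5:Add2
cycle 12: CDB Add3=10; issue ADD r3<-Add3 // r0:4,r1:-3,r2:8,r3:Add3,r4:Add1,r5:Add2

STATUS = TAG Add2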